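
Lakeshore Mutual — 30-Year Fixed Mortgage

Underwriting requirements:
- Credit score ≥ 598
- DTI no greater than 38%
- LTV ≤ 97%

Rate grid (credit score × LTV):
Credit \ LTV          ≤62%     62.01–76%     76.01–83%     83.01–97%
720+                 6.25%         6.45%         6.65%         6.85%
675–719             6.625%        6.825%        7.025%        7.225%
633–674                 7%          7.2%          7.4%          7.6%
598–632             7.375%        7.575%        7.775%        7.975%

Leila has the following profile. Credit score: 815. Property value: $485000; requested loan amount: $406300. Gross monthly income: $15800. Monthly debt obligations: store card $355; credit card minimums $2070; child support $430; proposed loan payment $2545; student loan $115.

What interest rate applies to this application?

6.85%

Credit score 815 ≥ 598; Total monthly debts = (355 + 2,070 + 430 + 2,545 + 115) = 5,515. Debt-to-income = 5,515/15,800 = 34.9% — meets 38% limit
LTV = 406,300/485,000 = 83.8% ≤ 97%
Score 815 is in the 720+ band; LTV 83.8% is in the 83.01–97% band → 6.85%.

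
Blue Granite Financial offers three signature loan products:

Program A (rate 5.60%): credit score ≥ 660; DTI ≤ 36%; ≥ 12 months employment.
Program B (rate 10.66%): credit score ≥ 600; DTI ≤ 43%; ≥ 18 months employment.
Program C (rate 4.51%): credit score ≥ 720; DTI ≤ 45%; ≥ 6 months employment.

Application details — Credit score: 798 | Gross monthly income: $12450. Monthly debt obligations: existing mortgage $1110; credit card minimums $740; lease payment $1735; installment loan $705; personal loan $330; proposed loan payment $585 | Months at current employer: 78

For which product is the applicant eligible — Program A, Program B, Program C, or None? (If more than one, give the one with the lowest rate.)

Total debts = (1,110 + 740 + 1,735 + 705 + 330 + 585) = 5,205; DTI = 5,205/12,450 = 41.8%.
Program A: score 798 ≥ 660; DTI 41.8% > 36%; employment 78 ≥ 12 mo → does not qualify.
Program B: score 798 ≥ 600; DTI 41.8% ≤ 43%; employment 78 ≥ 18 mo → qualifies.
Program C: score 798 ≥ 720; DTI 41.8% ≤ 45%; employment 78 ≥ 6 mo → qualifies.
Qualifying: Program B, Program C. Lowest rate is 4.51% → Program C.

Program C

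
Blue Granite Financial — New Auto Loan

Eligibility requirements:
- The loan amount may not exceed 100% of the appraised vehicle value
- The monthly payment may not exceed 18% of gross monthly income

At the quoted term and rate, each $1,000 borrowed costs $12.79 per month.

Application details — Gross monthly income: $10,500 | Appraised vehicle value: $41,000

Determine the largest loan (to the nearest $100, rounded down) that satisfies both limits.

Payment cap: 18% × $10,500 = $1,890/month.
At $12.79 per $1,000, that supports 1,890/12.79 × 1,000 ≈ $147,771 → $147,700.
LTV cap: 100% × $41,000 = $41,000 → $41,000.
Binding constraint: loan-to-value.

$41,000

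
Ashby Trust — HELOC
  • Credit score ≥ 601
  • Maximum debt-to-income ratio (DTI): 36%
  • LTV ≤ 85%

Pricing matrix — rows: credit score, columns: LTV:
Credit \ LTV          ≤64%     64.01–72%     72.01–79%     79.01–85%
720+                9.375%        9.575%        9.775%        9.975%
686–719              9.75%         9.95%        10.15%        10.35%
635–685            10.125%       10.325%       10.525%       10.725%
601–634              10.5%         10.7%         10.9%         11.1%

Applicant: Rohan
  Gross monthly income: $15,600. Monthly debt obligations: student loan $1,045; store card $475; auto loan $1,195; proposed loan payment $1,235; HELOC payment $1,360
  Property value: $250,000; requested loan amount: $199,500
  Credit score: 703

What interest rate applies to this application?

10.35%

Credit score 703 ≥ 601; Total monthly debts = (1,045 + 475 + 1,195 + 1,235 + 1,360) = 5,310. DTI = 5,310/15,600 = 34% ≤ 36%
Loan-to-value = 199,500/250,000 = 79.8% — pass (85% max)
Credit 703 → row 686–719; LTV 79.8% → column 79.01–85%. Grid cell → 10.35%.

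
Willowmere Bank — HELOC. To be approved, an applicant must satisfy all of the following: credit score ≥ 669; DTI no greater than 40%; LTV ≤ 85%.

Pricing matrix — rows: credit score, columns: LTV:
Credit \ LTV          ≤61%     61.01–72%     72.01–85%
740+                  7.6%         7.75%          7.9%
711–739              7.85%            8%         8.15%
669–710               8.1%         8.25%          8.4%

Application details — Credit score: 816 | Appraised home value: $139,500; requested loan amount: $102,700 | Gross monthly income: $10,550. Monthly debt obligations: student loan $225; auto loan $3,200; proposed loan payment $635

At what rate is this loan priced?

7.9%

Credit score 816 ≥ 669; Total monthly debts = (225 + 3,200 + 635) = 4,060. DTI = 4,060/10,550 = 38.5% ≤ 40%
LTV = 102,700/139,500 = 73.6% ≤ 85%
Score 816 is in the 740+ band; LTV 73.6% is in the 72.01–85% band → 7.9%.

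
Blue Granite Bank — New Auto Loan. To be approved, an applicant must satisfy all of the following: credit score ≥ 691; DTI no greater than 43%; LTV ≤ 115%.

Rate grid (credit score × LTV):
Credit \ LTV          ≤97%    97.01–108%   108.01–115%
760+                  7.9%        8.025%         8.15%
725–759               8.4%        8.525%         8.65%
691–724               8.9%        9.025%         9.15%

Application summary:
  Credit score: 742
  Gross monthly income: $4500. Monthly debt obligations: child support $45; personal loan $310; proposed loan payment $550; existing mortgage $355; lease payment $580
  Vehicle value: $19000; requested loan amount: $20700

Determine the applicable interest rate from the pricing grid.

Credit score 742 ≥ 691; Total monthly debts = (45 + 310 + 550 + 355 + 580) = 1,840. DTI: 1,840 ÷ 4,500 = 40.9%, within the 43% cap
Loan-to-value = 20,700/19,000 = 108.9% — pass (115% max)
Credit 742 → row 725–759; LTV 108.9% → column 108.01–115%. Grid cell → 8.65%.

8.65%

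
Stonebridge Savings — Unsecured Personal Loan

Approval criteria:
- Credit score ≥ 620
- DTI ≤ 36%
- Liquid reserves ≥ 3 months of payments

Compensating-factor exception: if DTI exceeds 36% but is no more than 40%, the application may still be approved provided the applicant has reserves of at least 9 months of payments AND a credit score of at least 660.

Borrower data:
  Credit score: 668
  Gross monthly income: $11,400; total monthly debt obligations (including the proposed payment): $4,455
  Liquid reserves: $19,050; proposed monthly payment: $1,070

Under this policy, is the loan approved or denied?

Approved

Credit score 668 ≥ 620 (meets base)
DTI: 4,455 ÷ 11,400 = 39.1%, over the 36% base limit.
Reserves: 19,050 ÷ 1,070 = 17.8 months (meets 3-month minimum)
39.1% falls in the override range (36%–40%), so the compensating-factor test applies.
Reserves 17.8 ≥ 9 months; credit score 668 ≥ 660.
Both compensating conditions met → exception applies.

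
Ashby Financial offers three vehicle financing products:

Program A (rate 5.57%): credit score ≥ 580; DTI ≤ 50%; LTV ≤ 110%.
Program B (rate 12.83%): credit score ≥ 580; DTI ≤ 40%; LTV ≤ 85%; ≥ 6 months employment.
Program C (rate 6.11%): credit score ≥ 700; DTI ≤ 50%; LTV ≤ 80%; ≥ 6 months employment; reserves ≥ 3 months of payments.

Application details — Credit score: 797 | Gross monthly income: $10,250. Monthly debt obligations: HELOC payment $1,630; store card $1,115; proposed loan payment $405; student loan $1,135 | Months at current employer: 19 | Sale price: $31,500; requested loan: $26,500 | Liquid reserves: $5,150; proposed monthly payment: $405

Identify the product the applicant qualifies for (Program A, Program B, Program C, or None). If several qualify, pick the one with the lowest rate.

Program A

Total debts = (1,630 + 1,115 + 405 + 1,135) = 4,285; DTI = 4,285/10,250 = 41.8%.
LTV = 26,500/31,500 = 84.1%.
Reserves = 5,150/405 = 12.7 months.
Program A: score 797 ≥ 580; DTI 41.8% ≤ 50%; LTV 84.1% ≤ 110% → qualifies.
Program B: score 797 ≥ 580; DTI 41.8% > 40%; LTV 84.1% ≤ 85%; employment 19 ≥ 6 mo → does not qualify.
Program C: score 797 ≥ 700; DTI 41.8% ≤ 50%; LTV 84.1% > 80%; employment 19 ≥ 6 mo; reserves 12.7 ≥ 3 mo → does not qualify.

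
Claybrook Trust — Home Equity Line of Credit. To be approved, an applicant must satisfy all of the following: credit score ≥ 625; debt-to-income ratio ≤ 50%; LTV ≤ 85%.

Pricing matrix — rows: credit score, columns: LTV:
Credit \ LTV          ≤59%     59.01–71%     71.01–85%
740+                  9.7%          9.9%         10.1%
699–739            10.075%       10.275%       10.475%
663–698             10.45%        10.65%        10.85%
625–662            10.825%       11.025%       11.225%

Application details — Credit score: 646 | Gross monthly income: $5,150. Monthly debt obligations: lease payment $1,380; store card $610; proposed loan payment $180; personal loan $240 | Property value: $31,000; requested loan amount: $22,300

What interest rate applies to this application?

11.225%

Credit score 646 ≥ 625; Total monthly debts = (1,380 + 610 + 180 + 240) = 2,410. DTI: 2,410 ÷ 5,150 = 46.8%, within the 50% cap
LTV = 22,300/31,000 = 71.9% ≤ 85%
Score 646 is in the 625–662 band; LTV 71.9% is in the 71.01–85% band → 11.225%.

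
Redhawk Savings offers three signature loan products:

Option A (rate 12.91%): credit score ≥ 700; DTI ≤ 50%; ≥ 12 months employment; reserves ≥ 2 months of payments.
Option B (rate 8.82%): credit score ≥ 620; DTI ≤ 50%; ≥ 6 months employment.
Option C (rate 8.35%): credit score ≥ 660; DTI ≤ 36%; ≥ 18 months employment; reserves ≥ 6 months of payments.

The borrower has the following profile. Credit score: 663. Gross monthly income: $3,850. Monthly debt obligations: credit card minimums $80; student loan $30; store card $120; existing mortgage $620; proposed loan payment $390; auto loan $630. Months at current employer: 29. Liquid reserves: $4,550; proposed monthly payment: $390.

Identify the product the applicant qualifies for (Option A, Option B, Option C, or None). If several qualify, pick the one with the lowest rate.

Option B

Total debts = (80 + 30 + 120 + 620 + 390 + 630) = 1,870; DTI = 1,870/3,850 = 48.6%.
Reserves = 4,550/390 = 11.7 months.
Option A: score 663 < 700; DTI 48.6% ≤ 50%; employment 29 ≥ 12 mo; reserves 11.7 ≥ 2 mo → does not qualify.
Option B: score 663 ≥ 620; DTI 48.6% ≤ 50%; employment 29 ≥ 6 mo → qualifies.
Option C: score 663 ≥ 660; DTI 48.6% > 36%; employment 29 ≥ 18 mo; reserves 11.7 ≥ 6 mo → does not qualify.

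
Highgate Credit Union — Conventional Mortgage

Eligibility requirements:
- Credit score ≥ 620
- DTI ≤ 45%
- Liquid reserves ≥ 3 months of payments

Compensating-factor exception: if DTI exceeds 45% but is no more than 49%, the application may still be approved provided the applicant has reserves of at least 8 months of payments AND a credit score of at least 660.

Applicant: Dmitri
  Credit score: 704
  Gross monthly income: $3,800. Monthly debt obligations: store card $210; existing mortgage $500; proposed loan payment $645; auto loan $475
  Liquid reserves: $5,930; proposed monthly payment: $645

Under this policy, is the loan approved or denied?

Approved

Credit score 704 ≥ 620 (meets base)
Total debts = (210 + 500 + 645 + 475) = 1,830. DTI: 1,830 ÷ 3,800 = 48.2%, over the 45% base limit.
Reserves = 5,930/645 = 9.2 months ≥ 3
48.2% falls in the override range (45%–49%), so the compensating-factor test applies.
Override check — reserves: 9.2 mo (ok); score: 704 (ok).
Both compensating conditions met → exception applies.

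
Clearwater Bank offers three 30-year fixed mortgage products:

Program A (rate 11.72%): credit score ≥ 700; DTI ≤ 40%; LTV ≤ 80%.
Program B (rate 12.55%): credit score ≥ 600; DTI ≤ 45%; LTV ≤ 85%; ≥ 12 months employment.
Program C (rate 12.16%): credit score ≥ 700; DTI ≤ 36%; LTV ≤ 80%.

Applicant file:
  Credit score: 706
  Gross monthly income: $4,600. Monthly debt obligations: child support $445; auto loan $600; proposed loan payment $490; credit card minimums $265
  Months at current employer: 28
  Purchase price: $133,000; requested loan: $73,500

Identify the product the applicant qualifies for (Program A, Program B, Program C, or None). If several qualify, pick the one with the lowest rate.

Total debts = (445 + 600 + 490 + 265) = 1,800; DTI = 1,800/4,600 = 39.1%.
LTV = 73,500/133,000 = 55.3%.
Program A: score 706 ≥ 700; DTI 39.1% ≤ 40%; LTV 55.3% ≤ 80% → qualifies.
Program B: score 706 ≥ 600; DTI 39.1% ≤ 45%; LTV 55.3% ≤ 85%; employment 28 ≥ 12 mo → qualifies.
Program C: score 706 ≥ 700; DTI 39.1% > 36%; LTV 55.3% ≤ 80% → does not qualify.
Qualifying: Program A, Program B. Lowest rate is 11.72% → Program A.

Program A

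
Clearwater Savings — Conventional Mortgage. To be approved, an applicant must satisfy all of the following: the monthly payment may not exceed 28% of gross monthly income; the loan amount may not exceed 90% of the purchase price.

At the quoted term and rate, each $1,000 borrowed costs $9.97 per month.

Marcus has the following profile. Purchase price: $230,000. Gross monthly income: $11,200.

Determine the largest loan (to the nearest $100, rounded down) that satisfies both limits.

Payment cap: 28% × $11,200 = $3,136/month.
At $9.97 per $1,000, that supports 3,136/9.97 × 1,000 ≈ $314,543 → $314,500.
LTV cap: 90% × $230,000 = $207,000 → $207,000.
Binding constraint: loan-to-value.

$207,000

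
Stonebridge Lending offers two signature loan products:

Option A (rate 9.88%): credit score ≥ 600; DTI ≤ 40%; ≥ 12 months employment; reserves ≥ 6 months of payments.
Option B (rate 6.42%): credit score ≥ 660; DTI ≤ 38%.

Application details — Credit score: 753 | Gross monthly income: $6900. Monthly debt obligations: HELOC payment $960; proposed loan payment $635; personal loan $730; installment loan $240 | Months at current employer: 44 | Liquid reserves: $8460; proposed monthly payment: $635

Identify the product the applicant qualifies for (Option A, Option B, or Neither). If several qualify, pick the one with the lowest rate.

Option B

Total debts = (960 + 635 + 730 + 240) = 2,565; DTI = 2,565/6,900 = 37.2%.
Reserves = 8,460/635 = 13.3 months.
Option A: score 753 ≥ 600; DTI 37.2% ≤ 40%; employment 44 ≥ 12 mo; reserves 13.3 ≥ 6 mo → qualifies.
Option B: score 753 ≥ 660; DTI 37.2% ≤ 38% → qualifies.
Qualifying: Option A, Option B. Lowest rate is 6.42% → Option B.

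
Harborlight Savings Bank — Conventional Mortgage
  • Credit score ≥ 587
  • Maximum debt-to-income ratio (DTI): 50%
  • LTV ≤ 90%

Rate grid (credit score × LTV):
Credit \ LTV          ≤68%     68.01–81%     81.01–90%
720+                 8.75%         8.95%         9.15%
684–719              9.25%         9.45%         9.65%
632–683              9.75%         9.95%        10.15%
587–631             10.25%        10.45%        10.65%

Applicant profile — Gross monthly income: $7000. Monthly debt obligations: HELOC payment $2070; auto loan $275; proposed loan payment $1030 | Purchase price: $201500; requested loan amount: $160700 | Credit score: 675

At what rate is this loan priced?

Credit score 675 ≥ 587; Total monthly debts = (2,070 + 275 + 1,030) = 3,375. DTI: 3,375 ÷ 7,000 = 48.2%, within the 50% cap
Loan-to-value = 160,700/201,500 = 79.8% — pass (90% max)
Credit 675 → row 632–683; LTV 79.8% → column 68.01–81%. Grid cell → 9.95%.

9.95%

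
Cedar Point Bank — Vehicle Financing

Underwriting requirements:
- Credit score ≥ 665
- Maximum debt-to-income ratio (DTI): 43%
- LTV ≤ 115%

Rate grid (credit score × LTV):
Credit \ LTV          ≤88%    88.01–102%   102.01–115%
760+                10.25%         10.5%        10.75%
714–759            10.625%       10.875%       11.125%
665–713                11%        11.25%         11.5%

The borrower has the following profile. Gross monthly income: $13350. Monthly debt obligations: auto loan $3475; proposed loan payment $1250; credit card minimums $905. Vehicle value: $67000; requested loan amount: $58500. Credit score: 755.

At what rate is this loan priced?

Credit score 755 ≥ 665; Total monthly debts = (3,475 + 1,250 + 905) = 5,630. DTI: 5,630 ÷ 13,350 = 42.2%, within the 43% cap
LTV: 58,500 ÷ 67,000 = 87.3%, within 115% cap
Row: 755 falls in 714–759. Column: 87.3% falls in ≤88%. Rate = 10.625%.

10.625%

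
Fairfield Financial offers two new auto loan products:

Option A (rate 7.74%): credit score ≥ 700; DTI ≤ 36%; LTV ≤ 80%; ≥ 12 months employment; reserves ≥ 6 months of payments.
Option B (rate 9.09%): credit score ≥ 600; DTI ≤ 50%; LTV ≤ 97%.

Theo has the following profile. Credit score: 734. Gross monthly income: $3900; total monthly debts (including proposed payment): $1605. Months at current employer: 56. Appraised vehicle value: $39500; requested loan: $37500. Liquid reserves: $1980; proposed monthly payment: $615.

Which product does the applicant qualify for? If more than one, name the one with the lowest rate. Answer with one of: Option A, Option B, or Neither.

DTI = 1,605/3,900 = 41.2%.
LTV = 37,500/39,500 = 94.9%.
Reserves = 1,980/615 = 3.2 months.
Option A: score 734 ≥ 700; DTI 41.2% > 36%; LTV 94.9% > 80%; employment 56 ≥ 12 mo; reserves 3.2 < 6 mo → does not qualify.
Option B: score 734 ≥ 600; DTI 41.2% ≤ 50%; LTV 94.9% ≤ 97% → qualifies.

Option B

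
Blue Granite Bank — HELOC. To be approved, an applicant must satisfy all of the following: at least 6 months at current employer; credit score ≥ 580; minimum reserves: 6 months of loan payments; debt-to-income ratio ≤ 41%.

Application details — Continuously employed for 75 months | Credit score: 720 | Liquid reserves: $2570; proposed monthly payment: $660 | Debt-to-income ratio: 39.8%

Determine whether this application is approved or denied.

Employment 75 ≥ 6 months
Credit score 720 ≥ 580 (meets)
Reserves: 2,570 ÷ 660 = 3.9 months (below 6-month minimum)
Debt-to-income 39.8% vs 41% cap — pass
Fails on reserves.

Denied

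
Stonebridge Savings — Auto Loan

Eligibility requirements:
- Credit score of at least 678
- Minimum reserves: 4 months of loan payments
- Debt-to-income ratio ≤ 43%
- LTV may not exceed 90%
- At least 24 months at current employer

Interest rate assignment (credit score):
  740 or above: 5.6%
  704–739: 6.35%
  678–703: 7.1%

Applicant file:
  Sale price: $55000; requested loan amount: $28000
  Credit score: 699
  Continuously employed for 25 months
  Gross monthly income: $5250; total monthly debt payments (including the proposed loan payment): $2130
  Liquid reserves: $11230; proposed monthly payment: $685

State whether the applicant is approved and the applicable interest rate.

Credit score 699 ≥ 678 (meets minimum)
Employment 25 ≥ 24 months
Debt-to-income = 2,130/5,250 = 40.6% — meets 43% limit
Loan-to-value = 28,000/55,000 = 50.9% — pass (90% max)
Reserves: 11,230 ÷ 685 = 16.4 months (meets 4-month minimum)
All requirements met. Score 699 falls in the 678–703 tier → 7.1%.

Approved at 7.1%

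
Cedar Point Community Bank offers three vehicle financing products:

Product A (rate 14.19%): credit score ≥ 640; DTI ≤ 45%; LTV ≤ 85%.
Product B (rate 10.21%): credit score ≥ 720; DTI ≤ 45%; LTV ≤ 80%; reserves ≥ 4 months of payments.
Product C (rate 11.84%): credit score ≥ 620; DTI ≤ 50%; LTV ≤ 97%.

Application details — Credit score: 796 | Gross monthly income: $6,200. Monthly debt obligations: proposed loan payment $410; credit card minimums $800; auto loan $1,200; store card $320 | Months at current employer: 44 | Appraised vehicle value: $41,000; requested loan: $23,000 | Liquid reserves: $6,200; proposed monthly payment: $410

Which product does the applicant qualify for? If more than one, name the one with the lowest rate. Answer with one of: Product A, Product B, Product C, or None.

Total debts = (410 + 800 + 1,200 + 320) = 2,730; DTI = 2,730/6,200 = 44%.
LTV = 23,000/41,000 = 56.1%.
Reserves = 6,200/410 = 15.1 months.
Product A: score 796 ≥ 640; DTI 44% ≤ 45%; LTV 56.1% ≤ 85% → qualifies.
Product B: score 796 ≥ 720; DTI 44% ≤ 45%; LTV 56.1% ≤ 80%; reserves 15.1 ≥ 4 mo → qualifies.
Product C: score 796 ≥ 620; DTI 44% ≤ 50%; LTV 56.1% ≤ 97% → qualifies.
Qualifying: Product A, Product B, Product C. Lowest rate is 10.21% → Product B.

Product B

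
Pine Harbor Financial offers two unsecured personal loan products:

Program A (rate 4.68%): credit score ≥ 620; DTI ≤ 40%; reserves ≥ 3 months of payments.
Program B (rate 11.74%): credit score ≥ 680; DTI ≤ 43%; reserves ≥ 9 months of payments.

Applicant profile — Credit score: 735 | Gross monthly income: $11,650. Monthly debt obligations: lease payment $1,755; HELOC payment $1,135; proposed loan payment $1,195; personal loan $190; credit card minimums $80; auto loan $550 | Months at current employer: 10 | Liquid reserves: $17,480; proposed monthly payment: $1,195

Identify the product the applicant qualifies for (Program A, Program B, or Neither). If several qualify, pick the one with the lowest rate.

Total debts = (1,755 + 1,135 + 1,195 + 190 + 80 + 550) = 4,905; DTI = 4,905/11,650 = 42.1%.
Reserves = 17,480/1,195 = 14.6 months.
Program A: score 735 ≥ 620; DTI 42.1% > 40%; reserves 14.6 ≥ 3 mo → does not qualify.
Program B: score 735 ≥ 680; DTI 42.1% ≤ 43%; reserves 14.6 ≥ 9 mo → qualifies.

Program B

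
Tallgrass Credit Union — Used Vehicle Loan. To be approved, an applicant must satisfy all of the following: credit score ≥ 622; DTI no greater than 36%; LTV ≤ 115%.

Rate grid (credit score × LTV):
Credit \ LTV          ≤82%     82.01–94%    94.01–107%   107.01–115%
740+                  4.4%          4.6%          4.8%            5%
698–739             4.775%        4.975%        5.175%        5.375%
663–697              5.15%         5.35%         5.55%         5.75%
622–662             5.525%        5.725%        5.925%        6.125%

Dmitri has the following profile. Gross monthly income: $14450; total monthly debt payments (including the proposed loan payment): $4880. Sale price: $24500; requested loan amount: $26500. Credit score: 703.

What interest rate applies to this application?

Credit score 703 ≥ 622; DTI = 4,880/14,450 = 33.8% ≤ 36%
LTV = 26,500/24,500 = 108.2% ≤ 115%
Score 703 is in the 698–739 band; LTV 108.2% is in the 107.01–115% band → 5.375%.

5.375%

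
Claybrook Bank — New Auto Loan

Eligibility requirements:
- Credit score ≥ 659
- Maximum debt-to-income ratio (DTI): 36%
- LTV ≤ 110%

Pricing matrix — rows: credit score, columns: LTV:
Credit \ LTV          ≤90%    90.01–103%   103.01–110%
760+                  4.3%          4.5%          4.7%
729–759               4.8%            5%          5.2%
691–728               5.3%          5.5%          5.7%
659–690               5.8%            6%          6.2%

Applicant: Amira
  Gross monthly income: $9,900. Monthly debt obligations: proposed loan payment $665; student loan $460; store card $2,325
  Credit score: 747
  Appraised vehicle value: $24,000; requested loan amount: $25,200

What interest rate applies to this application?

5.2%

Credit score 747 ≥ 659; Total monthly debts = (665 + 460 + 2,325) = 3,450. Debt-to-income = 3,450/9,900 = 34.8% — meets 36% limit
LTV: 25,200 ÷ 24,000 = 105%, within 110% cap
Score 747 is in the 729–759 band; LTV 105% is in the 103.01–110% band → 5.2%.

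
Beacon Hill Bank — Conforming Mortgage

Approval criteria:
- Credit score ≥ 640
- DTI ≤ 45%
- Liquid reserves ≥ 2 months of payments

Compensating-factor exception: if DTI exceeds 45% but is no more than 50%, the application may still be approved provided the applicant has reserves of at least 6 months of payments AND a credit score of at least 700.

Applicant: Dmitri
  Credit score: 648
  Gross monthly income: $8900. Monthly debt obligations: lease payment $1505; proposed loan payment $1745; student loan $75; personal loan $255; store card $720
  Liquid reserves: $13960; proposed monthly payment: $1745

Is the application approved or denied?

Credit score 648 ≥ 640 (meets base)
Total debts = (1,505 + 1,745 + 75 + 255 + 720) = 4,300. DTI: 4,300 ÷ 8,900 = 48.3%, over the 45% base limit.
Reserves: 13,960 ÷ 1,745 = 8.0 months (meets 2-month minimum)
DTI 48.3% is within the 45%–50% exception band; checking compensating factors.
Override check — reserves: 8.0 mo (ok); score: 648 (below 700).
Override conditions not both satisfied; exception does not apply.

Denied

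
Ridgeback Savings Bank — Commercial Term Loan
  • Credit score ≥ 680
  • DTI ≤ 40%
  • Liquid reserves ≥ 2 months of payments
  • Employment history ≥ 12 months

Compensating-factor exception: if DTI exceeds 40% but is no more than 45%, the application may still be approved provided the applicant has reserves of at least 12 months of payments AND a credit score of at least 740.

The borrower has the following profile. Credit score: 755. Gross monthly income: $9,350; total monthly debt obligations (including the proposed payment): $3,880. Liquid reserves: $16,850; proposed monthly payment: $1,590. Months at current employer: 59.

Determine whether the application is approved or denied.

Denied

Credit score 755 ≥ 680 (meets base)
DTI = 3,880/9,350 = 41.5% > 40% — standard DTI limit exceeded.
Reserves = 16,850/1,590 = 10.6 months ≥ 2
Employment 59 ≥ 12 months
DTI 41.5% is within the 40%–45% exception band; checking compensating factors.
Override check — reserves: 10.6 mo (short of 12); score: 755 (ok).
Override conditions not both satisfied; exception does not apply.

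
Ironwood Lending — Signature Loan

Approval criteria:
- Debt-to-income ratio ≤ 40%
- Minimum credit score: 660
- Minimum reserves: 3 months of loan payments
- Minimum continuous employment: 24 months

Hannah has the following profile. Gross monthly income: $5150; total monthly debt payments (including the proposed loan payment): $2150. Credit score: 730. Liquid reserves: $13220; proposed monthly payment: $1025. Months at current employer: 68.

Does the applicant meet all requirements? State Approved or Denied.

Denied

Debt-to-income = 2,150/5,150 = 41.7% — over 40% limit
Credit score 730 ≥ 660 (meets)
Reserves: 13,220 ÷ 1,025 = 12.9 months (meets 3-month minimum)
Employment 68 ≥ 24 months
Fails on DTI.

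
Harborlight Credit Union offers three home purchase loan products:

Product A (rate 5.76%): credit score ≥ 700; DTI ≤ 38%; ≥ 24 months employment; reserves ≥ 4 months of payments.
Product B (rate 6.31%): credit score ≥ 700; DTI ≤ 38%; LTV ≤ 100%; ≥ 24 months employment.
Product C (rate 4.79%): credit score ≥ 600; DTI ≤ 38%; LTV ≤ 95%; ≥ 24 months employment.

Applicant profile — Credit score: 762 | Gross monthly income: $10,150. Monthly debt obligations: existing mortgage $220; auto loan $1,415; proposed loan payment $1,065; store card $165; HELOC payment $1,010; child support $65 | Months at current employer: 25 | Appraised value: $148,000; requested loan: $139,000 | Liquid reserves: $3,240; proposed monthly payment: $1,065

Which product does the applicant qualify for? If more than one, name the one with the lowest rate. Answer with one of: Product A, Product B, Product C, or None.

None

Total debts = (220 + 1,415 + 1,065 + 165 + 1,010 + 65) = 3,940; DTI = 3,940/10,150 = 38.8%.
LTV = 139,000/148,000 = 93.9%.
Reserves = 3,240/1,065 = 3.0 months.
Product A: score 762 ≥ 700; DTI 38.8% > 38%; employment 25 ≥ 24 mo; reserves 3.0 < 4 mo → does not qualify.
Product B: score 762 ≥ 700; DTI 38.8% > 38%; LTV 93.9% ≤ 100%; employment 25 ≥ 24 mo → does not qualify.
Product C: score 762 ≥ 600; DTI 38.8% > 38%; LTV 93.9% ≤ 95%; employment 25 ≥ 24 mo → does not qualify.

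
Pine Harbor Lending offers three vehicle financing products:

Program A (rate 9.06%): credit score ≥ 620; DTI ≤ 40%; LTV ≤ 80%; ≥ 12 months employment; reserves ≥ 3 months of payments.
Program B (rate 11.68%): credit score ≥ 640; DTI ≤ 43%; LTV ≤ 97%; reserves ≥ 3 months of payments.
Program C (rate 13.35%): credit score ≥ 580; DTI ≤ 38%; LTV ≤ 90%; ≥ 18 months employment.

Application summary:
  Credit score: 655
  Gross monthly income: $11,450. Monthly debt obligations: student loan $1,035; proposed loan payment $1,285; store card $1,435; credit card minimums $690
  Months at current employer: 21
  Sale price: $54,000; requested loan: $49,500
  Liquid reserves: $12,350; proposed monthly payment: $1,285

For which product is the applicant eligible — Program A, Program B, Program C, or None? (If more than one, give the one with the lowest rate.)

Program B

Total debts = (1,035 + 1,285 + 1,435 + 690) = 4,445; DTI = 4,445/11,450 = 38.8%.
LTV = 49,500/54,000 = 91.7%.
Reserves = 12,350/1,285 = 9.6 months.
Program A: score 655 ≥ 620; DTI 38.8% ≤ 40%; LTV 91.7% > 80%; employment 21 ≥ 12 mo; reserves 9.6 ≥ 3 mo → does not qualify.
Program B: score 655 ≥ 640; DTI 38.8% ≤ 43%; LTV 91.7% ≤ 97%; reserves 9.6 ≥ 3 mo → qualifies.
Program C: score 655 ≥ 580; DTI 38.8% > 38%; LTV 91.7% > 90%; employment 21 ≥ 18 mo → does not qualify.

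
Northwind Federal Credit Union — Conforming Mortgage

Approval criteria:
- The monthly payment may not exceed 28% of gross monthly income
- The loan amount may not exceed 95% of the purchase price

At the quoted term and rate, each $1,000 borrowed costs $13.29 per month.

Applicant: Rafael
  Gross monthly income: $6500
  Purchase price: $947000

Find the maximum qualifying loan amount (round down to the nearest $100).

Payment cap: 28% × $6,500 = $1,820/month.
At $13.29 per $1,000, that supports 1,820/13.29 × 1,000 ≈ $136,945 → $136,900.
LTV cap: 95% × $947,000 = $899,650 → $899,600.
Binding constraint: payment-to-income.

$136,900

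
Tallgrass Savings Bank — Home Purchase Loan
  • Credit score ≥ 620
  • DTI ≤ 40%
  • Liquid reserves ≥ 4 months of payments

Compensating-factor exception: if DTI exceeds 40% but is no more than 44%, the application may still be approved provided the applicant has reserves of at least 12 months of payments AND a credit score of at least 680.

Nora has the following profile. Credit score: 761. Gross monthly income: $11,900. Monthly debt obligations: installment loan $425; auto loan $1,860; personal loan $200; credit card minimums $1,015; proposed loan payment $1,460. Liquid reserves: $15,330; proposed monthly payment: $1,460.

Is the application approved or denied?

Credit score 761 ≥ 620 (meets base)
Total debts = (425 + 1,860 + 200 + 1,015 + 1,460) = 4,960. DTI = 4,960/11,900 = 41.7% > 40% — standard DTI limit exceeded.
Reserves: 15,330 ÷ 1,460 = 10.5 months (meets 4-month minimum)
DTI 41.7% is within the 40%–44% exception band; checking compensating factors.
Reserves 10.5 < 12 months; credit score 761 ≥ 680.
Compensating-factor requirement not fully met.

Denied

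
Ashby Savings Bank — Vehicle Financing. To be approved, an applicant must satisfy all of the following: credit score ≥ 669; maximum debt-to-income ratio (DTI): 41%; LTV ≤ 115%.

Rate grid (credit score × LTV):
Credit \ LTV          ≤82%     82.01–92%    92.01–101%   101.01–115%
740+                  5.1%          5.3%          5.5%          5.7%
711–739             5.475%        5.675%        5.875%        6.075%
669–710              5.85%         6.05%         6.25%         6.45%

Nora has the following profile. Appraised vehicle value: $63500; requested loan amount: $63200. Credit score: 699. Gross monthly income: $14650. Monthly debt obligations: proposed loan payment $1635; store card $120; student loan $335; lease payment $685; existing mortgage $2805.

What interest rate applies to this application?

6.25%

Credit score 699 ≥ 669; Total monthly debts = (1,635 + 120 + 335 + 685 + 2,805) = 5,580. DTI = 5,580/14,650 = 38.1% ≤ 41%
Loan-to-value = 63,200/63,500 = 99.5% — pass (115% max)
Row: 699 falls in 669–710. Column: 99.5% falls in 92.01–101%. Rate = 6.25%.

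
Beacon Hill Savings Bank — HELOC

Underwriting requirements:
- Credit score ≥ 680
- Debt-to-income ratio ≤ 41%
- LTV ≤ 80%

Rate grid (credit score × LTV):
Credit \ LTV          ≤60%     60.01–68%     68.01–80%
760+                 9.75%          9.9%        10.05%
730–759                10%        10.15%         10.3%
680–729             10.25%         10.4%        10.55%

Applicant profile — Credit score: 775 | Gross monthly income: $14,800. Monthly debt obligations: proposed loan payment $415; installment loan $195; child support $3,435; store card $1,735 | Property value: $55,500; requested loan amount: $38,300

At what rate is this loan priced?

Credit score 775 ≥ 680; Total monthly debts = (415 + 195 + 3,435 + 1,735) = 5,780. DTI = 5,780/14,800 = 39.1% ≤ 41%
Loan-to-value = 38,300/55,500 = 69% — pass (80% max)
Score 775 is in the 760+ band; LTV 69% is in the 68.01–80% band → 10.05%.

10.05%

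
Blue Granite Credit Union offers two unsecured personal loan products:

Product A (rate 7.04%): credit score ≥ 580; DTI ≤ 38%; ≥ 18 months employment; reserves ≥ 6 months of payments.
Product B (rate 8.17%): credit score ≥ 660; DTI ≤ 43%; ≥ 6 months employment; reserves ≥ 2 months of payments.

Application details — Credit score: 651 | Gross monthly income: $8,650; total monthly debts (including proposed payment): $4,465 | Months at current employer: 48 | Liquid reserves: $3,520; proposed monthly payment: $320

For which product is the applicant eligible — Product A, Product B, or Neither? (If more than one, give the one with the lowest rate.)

Neither

DTI = 4,465/8,650 = 51.6%.
Reserves = 3,520/320 = 11.0 months.
Product A: score 651 ≥ 580; DTI 51.6% > 38%; employment 48 ≥ 18 mo; reserves 11.0 ≥ 6 mo → does not qualify.
Product B: score 651 < 660; DTI 51.6% > 43%; employment 48 ≥ 6 mo; reserves 11.0 ≥ 2 mo → does not qualify.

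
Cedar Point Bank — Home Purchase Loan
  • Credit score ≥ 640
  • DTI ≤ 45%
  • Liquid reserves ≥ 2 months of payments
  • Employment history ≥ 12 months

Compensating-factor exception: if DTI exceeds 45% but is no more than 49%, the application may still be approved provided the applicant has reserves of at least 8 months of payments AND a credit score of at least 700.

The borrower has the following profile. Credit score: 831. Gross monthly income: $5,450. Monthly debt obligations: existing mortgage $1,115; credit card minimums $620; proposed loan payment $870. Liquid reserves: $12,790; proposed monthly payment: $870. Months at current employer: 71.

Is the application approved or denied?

Approved

Credit score 831 ≥ 640 (meets base)
Total debts = (1,115 + 620 + 870) = 2,605. DTI = 2,605/5,450 = 47.8% > 45% — standard DTI limit exceeded.
Liquid reserves cover 12,790/870 = 14.7 months — ≥ 2 required
Employment 71 ≥ 12 months
47.8% falls in the override range (45%–49%), so the compensating-factor test applies.
Override check — reserves: 14.7 mo (ok); score: 831 (ok).
Both compensating conditions met → exception applies.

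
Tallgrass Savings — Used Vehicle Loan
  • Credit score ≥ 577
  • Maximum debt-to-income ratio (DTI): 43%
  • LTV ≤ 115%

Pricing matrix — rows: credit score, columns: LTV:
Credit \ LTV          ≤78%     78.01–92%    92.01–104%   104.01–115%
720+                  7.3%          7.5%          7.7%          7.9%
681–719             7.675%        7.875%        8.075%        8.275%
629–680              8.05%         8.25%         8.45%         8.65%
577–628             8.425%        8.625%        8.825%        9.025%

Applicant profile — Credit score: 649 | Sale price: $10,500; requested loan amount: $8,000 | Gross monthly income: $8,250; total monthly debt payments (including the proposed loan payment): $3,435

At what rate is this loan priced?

8.05%

Credit score 649 ≥ 577; Debt-to-income = 3,435/8,250 = 41.6% — meets 43% limit
Loan-to-value = 8,000/10,500 = 76.2% — pass (115% max)
Score 649 is in the 629–680 band; LTV 76.2% is in the ≤78% band → 8.05%.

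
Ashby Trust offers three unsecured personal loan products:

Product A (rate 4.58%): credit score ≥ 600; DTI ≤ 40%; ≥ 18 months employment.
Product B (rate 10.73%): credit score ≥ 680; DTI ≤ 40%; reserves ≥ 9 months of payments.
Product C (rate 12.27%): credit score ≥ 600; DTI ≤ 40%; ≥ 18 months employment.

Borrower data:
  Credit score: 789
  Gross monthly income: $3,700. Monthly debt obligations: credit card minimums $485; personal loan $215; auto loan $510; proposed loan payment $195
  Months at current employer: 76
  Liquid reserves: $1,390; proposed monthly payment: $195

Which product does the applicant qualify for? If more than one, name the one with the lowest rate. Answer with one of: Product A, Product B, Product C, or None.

Product A

Total debts = (485 + 215 + 510 + 195) = 1,405; DTI = 1,405/3,700 = 38%.
Reserves = 1,390/195 = 7.1 months.
Product A: score 789 ≥ 600; DTI 38% ≤ 40%; employment 76 ≥ 18 mo → qualifies.
Product B: score 789 ≥ 680; DTI 38% ≤ 40%; reserves 7.1 < 9 mo → does not qualify.
Product C: score 789 ≥ 600; DTI 38% ≤ 40%; employment 76 ≥ 18 mo → qualifies.
Qualifying: Product A, Product C. Lowest rate is 4.58% → Product A.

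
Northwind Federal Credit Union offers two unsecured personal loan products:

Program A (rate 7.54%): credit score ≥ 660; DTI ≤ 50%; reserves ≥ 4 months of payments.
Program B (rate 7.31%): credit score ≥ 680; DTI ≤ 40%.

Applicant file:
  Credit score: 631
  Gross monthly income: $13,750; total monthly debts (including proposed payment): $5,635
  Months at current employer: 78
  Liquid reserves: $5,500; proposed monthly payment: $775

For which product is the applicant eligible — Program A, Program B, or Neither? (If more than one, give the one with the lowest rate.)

Neither

DTI = 5,635/13,750 = 41%.
Reserves = 5,500/775 = 7.1 months.
Program A: score 631 < 660; DTI 41% ≤ 50%; reserves 7.1 ≥ 4 mo → does not qualify.
Program B: score 631 < 680; DTI 41% > 40% → does not qualify.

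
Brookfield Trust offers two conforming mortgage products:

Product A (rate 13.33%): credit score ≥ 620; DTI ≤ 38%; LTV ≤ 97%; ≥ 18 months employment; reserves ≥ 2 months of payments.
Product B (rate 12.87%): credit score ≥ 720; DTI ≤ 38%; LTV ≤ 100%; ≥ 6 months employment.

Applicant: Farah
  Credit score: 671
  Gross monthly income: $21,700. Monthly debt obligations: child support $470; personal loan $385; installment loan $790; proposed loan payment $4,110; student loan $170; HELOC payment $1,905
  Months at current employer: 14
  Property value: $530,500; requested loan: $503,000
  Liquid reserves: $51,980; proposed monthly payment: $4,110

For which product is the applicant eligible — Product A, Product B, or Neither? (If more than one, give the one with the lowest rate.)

Total debts = (470 + 385 + 790 + 4,110 + 170 + 1,905) = 7,830; DTI = 7,830/21,700 = 36.1%.
LTV = 503,000/530,500 = 94.8%.
Reserves = 51,980/4,110 = 12.6 months.
Product A: score 671 ≥ 620; DTI 36.1% ≤ 38%; LTV 94.8% ≤ 97%; employment 14 < 18 mo; reserves 12.6 ≥ 2 mo → does not qualify.
Product B: score 671 < 720; DTI 36.1% ≤ 38%; LTV 94.8% ≤ 100%; employment 14 ≥ 6 mo → does not qualify.

Neither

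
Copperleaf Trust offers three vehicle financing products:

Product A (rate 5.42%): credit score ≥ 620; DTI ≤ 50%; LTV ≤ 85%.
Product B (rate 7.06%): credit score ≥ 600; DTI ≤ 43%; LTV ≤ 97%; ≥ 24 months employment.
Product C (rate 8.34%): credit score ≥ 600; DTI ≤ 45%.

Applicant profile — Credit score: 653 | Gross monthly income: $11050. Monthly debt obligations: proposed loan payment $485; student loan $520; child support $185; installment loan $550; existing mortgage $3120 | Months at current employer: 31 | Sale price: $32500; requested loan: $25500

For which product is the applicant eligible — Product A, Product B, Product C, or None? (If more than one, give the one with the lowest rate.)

Total debts = (485 + 520 + 185 + 550 + 3,120) = 4,860; DTI = 4,860/11,050 = 44%.
LTV = 25,500/32,500 = 78.5%.
Product A: score 653 ≥ 620; DTI 44% ≤ 50%; LTV 78.5% ≤ 85% → qualifies.
Product B: score 653 ≥ 600; DTI 44% > 43%; LTV 78.5% ≤ 97%; employment 31 ≥ 24 mo → does not qualify.
Product C: score 653 ≥ 600; DTI 44% ≤ 45% → qualifies.
Qualifying: Product A, Product C. Lowest rate is 5.42% → Product A.

Product A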